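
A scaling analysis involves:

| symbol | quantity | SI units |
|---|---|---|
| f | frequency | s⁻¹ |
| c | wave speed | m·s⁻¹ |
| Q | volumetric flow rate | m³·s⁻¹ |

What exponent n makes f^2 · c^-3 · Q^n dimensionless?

Balance the L exponent: (3)·n from Q, plus 2·(0) − 3·(1) = -3 from the rest, must sum to zero.
3n − 3 = 0, so n = 1.

1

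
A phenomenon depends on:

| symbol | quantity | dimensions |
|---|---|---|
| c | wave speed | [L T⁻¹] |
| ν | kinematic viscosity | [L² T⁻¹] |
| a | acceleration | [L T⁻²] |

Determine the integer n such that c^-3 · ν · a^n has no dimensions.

Balance the L exponent: (1)·n from a, plus −3·(1) + (2) = -1 from the rest, must sum to zero.
n − 1 = 0, so n = 1.

1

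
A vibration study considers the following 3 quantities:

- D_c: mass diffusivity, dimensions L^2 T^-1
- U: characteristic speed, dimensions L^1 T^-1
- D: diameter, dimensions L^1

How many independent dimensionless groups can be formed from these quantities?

1

There are 3 variables and 2 base dimensions (L, T).
The dimension matrix has rank 2.
Independent dimensionless groups: 3 − 2 = 1.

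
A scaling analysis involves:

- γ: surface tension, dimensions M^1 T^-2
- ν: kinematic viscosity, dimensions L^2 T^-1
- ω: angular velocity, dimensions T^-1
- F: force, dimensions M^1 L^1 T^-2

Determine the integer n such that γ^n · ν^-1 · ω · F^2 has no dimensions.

Balance the M exponent: (1)·n from γ, plus −(0) + (0) + 2·(1) = 2 from the rest, must sum to zero.
n + 2 = 0, so n = -2.

-2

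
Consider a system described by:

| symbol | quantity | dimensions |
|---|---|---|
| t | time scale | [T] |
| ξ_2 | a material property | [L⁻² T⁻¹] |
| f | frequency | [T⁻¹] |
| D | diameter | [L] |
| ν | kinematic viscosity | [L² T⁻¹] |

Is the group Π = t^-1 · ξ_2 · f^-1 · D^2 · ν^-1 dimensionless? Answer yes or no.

Sum the exponent of each base dimension across the product:
  L: −[t]_L + [ξ_2]_L − [f]_L + 2·[D]_L − [ν]_L = −(0) + (-2) − (0) + 2·(1) − (2) = -2
  T: −[t]_T + [ξ_2]_T − [f]_T + 2·[D]_T − [ν]_T = −(1) + (-1) − (-1) + 2·(0) − (-1) = 0
Net dimensions [L⁻²] ≠ [1] — not dimensionless.

no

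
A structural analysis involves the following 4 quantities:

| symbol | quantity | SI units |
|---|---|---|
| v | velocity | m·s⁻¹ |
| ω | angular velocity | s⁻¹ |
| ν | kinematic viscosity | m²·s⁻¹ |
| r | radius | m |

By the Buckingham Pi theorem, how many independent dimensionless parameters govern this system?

There are 4 variables and 2 base dimensions (L, T).
The dimension matrix has rank 2.
Independent dimensionless groups: 4 − 2 = 2.

2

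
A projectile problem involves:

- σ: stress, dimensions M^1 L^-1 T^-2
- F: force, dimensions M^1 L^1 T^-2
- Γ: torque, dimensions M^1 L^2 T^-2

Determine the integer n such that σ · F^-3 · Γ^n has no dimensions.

2

Balance the M exponent: (1)·n from Γ, plus (1) − 3·(1) = -2 from the rest, must sum to zero.
n − 2 = 0, so n = 2.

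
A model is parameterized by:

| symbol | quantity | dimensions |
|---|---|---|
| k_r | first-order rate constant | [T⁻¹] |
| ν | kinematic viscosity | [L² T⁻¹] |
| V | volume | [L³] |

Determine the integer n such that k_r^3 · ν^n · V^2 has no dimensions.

Balance the L exponent: (2)·n from ν, plus 3·(0) + 2·(3) = 6 from the rest, must sum to zero.
2n + 6 = 0, so n = -3.

-3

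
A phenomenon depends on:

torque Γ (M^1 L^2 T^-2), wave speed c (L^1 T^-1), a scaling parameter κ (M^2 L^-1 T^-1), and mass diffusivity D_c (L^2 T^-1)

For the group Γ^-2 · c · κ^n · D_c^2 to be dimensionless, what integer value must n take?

1

Balance the M exponent: (2)·n from κ, plus −2·(1) + (0) + 2·(0) = -2 from the rest, must sum to zero.
2n − 2 = 0, so n = 1.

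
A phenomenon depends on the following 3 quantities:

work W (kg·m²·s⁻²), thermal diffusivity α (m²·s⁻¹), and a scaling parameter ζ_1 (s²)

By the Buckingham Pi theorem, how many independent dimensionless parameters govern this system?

There are 3 variables and 3 base dimensions (M, L, T).
The dimension matrix has rank 3.
Independent dimensionless groups: 3 − 3 = 0.

0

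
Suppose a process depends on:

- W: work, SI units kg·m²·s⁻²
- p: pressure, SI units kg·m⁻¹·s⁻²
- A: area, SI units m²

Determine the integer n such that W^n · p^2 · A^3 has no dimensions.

-2

Balance the M exponent: (1)·n from W, plus 2·(1) + 3·(0) = 2 from the rest, must sum to zero.
n + 2 = 0, so n = -2.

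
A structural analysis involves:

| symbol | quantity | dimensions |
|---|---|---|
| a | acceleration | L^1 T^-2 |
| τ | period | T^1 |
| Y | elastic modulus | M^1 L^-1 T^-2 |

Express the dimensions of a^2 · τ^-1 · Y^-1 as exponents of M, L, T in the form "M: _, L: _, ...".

M: -1, L: 3, T: -3

Collect each base-dimension exponent across the product:
  M: 2·(0) − (0) − (1) = -1
  L: 2·(1) − (0) − (-1) = 3
  T: 2·(-2) − (1) − (-2) = -3
So the dimensions are [M⁻¹ L³ T⁻³].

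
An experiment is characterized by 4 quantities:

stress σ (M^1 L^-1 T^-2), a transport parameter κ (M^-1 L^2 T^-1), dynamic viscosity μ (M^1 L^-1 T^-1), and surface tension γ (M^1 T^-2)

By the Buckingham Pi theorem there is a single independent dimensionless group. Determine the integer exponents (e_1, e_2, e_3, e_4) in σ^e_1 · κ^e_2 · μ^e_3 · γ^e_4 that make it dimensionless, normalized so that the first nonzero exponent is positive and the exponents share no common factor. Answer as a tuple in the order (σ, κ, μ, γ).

(1, -1, -3, 1)

M: e_1·(1) + e_2·(-1) + e_3·(1) + e_4·(1) = 0
L: e_1·(-1) + e_2·(2) + e_3·(-1) + e_4·(0) = 0
T: e_1·(-2) + e_2·(-1) + e_3·(-1) + e_4·(-2) = 0
Solving this homogeneous linear system for the smallest-integer solution (first nonzero entry positive) gives (1, -1, -3, 1).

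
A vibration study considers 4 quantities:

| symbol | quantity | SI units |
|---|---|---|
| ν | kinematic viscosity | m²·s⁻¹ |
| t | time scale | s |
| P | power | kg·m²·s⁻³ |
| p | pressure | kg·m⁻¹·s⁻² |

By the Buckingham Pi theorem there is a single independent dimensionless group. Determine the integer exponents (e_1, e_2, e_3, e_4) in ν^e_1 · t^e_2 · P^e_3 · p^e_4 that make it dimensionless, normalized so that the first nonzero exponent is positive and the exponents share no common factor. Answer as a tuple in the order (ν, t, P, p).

(3, 1, -2, 2)

M: e_1·(0) + e_2·(0) + e_3·(1) + e_4·(1) = 0
L: e_1·(2) + e_2·(0) + e_3·(2) + e_4·(-1) = 0
T: e_1·(-1) + e_2·(1) + e_3·(-3) + e_4·(-2) = 0
Solving this homogeneous linear system for the smallest-integer solution (first nonzero entry positive) gives (3, 1, -2, 2).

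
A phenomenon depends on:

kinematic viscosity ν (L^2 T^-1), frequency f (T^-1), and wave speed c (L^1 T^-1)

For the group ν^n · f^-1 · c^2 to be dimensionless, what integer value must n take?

-1

Balance the L exponent: (2)·n from ν, plus −(0) + 2·(1) = 2 from the rest, must sum to zero.
2n + 2 = 0, so n = -1.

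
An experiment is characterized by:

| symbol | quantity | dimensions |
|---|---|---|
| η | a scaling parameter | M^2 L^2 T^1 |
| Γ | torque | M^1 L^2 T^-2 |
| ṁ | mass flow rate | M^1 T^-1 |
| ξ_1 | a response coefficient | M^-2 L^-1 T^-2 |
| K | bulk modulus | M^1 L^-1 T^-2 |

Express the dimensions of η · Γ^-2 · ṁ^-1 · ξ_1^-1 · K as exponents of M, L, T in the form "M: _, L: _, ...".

M: 2, L: -2, T: 6

Collect each base-dimension exponent across the product:
  M: (2) − 2·(1) − (1) − (-2) + (1) = 2
  L: (2) − 2·(2) − (0) − (-1) + (-1) = -2
  T: (1) − 2·(-2) − (-1) − (-2) + (-2) = 6
So the dimensions are [M² L⁻² T⁶].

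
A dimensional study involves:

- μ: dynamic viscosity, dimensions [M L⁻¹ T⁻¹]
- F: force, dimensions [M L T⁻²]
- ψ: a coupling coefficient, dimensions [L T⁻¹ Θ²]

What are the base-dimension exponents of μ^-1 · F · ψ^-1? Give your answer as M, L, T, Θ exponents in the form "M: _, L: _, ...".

M: 0, L: 1, T: 0, Θ: -2

Collect each base-dimension exponent across the product:
  M: −(1) + (1) − (0) = 0
  L: −(-1) + (1) − (1) = 1
  T: −(-1) + (-2) − (-1) = 0
  Θ: −(0) + (0) − (2) = -2
So the dimensions are [L Θ⁻²].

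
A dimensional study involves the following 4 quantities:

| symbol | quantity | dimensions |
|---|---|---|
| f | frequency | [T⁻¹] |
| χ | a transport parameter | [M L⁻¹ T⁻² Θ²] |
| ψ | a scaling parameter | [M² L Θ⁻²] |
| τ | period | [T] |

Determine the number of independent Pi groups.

1

There are 4 variables and 4 base dimensions (M, L, T, Θ).
The dimension matrix has rank 3 (less than 4: the dimension vectors are linearly dependent).
Independent dimensionless groups: 4 − 3 = 1.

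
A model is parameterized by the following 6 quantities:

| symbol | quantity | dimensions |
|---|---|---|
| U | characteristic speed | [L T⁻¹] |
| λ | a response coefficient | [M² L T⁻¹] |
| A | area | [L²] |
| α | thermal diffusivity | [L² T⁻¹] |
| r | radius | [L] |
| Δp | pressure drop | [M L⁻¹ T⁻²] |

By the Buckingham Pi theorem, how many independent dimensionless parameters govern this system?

There are 6 variables and 3 base dimensions (M, L, T).
The dimension matrix has rank 3.
Independent dimensionless groups: 6 − 3 = 3.

3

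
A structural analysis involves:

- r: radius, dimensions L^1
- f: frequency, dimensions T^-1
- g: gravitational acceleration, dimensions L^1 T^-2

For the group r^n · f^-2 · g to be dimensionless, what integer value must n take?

-1

Balance the L exponent: (1)·n from r, plus −2·(0) + (1) = 1 from the rest, must sum to zero.
n + 1 = 0, so n = -1.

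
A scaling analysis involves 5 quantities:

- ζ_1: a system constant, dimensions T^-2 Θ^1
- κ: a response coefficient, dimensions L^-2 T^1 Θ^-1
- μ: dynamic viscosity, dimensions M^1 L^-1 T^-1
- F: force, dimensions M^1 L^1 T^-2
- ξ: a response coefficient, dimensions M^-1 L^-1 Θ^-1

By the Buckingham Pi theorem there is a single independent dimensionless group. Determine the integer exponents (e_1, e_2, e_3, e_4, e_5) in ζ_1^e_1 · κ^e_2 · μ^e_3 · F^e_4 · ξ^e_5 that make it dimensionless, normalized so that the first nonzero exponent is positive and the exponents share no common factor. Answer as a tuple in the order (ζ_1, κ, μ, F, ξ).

M: e_1·(0) + e_2·(0) + e_3·(1) + e_4·(1) + e_5·(-1) = 0
L: e_1·(0) + e_2·(-2) + e_3·(-1) + e_4·(1) + e_5·(-1) = 0
T: e_1·(-2) + e_2·(1) + e_3·(-1) + e_4·(-2) + e_5·(0) = 0
Θ: e_1·(1) + e_2·(-1) + e_3·(0) + e_4·(0) + e_5·(-1) = 0
Solving this homogeneous linear system for the smallest-integer solution (first nonzero entry positive) gives (1, 2, -2, 1, -1).

(1, 2, -2, 1, -1)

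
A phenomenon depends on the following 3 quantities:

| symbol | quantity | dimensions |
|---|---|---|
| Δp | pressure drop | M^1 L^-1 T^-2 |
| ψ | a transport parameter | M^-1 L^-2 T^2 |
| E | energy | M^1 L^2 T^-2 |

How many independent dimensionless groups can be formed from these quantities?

1

There are 3 variables and 3 base dimensions (M, L, T).
The dimension matrix has rank 2 (less than 3: the dimension vectors are linearly dependent).
Independent dimensionless groups: 3 − 2 = 1.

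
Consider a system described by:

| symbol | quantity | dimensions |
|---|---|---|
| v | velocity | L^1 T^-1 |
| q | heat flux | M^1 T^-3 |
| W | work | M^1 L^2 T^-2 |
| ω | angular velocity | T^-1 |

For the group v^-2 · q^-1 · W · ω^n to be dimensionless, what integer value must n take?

3

Balance the T exponent: (-1)·n from ω, plus −2·(-1) − (-3) + (-2) = 3 from the rest, must sum to zero.
−n + 3 = 0, so n = 3.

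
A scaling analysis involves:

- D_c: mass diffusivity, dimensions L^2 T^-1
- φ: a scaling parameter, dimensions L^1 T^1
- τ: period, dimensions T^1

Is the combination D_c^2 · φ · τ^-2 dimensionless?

no

Sum the exponent of each base dimension across the product:
  L: 2·[D_c]_L + [φ]_L − 2·[τ]_L = 2·(2) + (1) − 2·(0) = 5
  T: 2·[D_c]_T + [φ]_T − 2·[τ]_T = 2·(-1) + (1) − 2·(1) = -3
Net dimensions [L⁵ T⁻³] ≠ [1] — not dimensionless.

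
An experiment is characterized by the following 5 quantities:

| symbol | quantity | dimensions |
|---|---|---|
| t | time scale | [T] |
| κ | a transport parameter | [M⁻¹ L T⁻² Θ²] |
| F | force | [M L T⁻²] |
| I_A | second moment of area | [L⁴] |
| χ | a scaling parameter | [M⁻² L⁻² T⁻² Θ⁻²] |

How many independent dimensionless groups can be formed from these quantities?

There are 5 variables and 4 base dimensions (M, L, T, Θ).
The dimension matrix has rank 4.
Independent dimensionless groups: 5 − 4 = 1.

1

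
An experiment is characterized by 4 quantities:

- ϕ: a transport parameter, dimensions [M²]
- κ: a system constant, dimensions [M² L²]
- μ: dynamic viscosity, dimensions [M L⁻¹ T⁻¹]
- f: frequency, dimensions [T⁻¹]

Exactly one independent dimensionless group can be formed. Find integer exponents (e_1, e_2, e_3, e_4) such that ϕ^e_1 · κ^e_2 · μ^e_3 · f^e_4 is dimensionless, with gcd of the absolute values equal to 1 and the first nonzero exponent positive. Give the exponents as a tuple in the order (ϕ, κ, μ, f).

M: e_1·(2) + e_2·(2) + e_3·(1) + e_4·(0) = 0
L: e_1·(0) + e_2·(2) + e_3·(-1) + e_4·(0) = 0
T: e_1·(0) + e_2·(0) + e_3·(-1) + e_4·(-1) = 0
Solving this homogeneous linear system for the smallest-integer solution (first nonzero entry positive) gives (2, -1, -2, 2).

(2, -1, -2, 2)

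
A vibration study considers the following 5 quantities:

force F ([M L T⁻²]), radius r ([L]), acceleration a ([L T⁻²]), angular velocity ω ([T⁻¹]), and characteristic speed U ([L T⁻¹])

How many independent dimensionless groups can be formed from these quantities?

2

There are 5 variables and 3 base dimensions (M, L, T).
The dimension matrix has rank 3.
Independent dimensionless groups: 5 − 3 = 2.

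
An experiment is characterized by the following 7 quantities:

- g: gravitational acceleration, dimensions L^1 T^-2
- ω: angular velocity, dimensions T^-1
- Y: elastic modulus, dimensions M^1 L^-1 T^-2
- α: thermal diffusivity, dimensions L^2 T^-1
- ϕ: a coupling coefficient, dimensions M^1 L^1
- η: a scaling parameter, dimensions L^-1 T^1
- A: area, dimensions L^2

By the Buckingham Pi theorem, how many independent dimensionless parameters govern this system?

There are 7 variables and 3 base dimensions (M, L, T).
The dimension matrix has rank 3.
Independent dimensionless groups: 7 − 3 = 4.

4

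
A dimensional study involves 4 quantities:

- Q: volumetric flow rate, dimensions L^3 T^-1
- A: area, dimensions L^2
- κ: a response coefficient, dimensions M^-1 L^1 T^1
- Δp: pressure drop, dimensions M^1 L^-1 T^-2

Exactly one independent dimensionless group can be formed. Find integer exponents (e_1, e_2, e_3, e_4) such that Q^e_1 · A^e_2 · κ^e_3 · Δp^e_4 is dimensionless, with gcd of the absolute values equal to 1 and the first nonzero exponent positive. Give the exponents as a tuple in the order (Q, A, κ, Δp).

M: e_1·(0) + e_2·(0) + e_3·(-1) + e_4·(1) = 0
L: e_1·(3) + e_2·(2) + e_3·(1) + e_4·(-1) = 0
T: e_1·(-1) + e_2·(0) + e_3·(1) + e_4·(-2) = 0
Solving this homogeneous linear system for the smallest-integer solution (first nonzero entry positive) gives (2, -3, -2, -2).

(2, -3, -2, -2)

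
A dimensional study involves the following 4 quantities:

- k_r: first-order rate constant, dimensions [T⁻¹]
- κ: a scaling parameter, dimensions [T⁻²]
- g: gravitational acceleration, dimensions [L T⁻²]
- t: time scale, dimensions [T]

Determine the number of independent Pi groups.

2

There are 4 variables and 2 base dimensions (L, T).
The dimension matrix has rank 2.
Independent dimensionless groups: 4 − 2 = 2.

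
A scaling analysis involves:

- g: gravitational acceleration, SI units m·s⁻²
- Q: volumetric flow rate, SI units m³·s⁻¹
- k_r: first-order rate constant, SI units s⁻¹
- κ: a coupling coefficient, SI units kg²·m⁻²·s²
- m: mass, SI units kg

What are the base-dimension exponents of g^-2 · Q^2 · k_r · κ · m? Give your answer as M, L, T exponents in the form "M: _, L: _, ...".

Collect each base-dimension exponent across the product:
  M: −2·(0) + 2·(0) + (0) + (2) + (1) = 3
  L: −2·(1) + 2·(3) + (0) + (-2) + (0) = 2
  T: −2·(-2) + 2·(-1) + (-1) + (2) + (0) = 3
So the dimensions are [M³ L² T³].

M: 3, L: 2, T: 3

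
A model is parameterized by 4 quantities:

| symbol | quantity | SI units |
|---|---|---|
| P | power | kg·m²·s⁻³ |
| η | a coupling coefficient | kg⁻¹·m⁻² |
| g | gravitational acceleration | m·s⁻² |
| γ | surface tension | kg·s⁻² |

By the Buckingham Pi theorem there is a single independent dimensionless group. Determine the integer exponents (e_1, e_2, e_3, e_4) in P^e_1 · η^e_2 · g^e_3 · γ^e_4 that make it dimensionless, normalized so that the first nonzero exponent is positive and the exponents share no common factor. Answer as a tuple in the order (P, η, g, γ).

(2, 1, -2, -1)

M: e_1·(1) + e_2·(-1) + e_3·(0) + e_4·(1) = 0
L: e_1·(2) + e_2·(-2) + e_3·(1) + e_4·(0) = 0
T: e_1·(-3) + e_2·(0) + e_3·(-2) + e_4·(-2) = 0
Solving this homogeneous linear system for the smallest-integer solution (first nonzero entry positive) gives (2, 1, -2, -1).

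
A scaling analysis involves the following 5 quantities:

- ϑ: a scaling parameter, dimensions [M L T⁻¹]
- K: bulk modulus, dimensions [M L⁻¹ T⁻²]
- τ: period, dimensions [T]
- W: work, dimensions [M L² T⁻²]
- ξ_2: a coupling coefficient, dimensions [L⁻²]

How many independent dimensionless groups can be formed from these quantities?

There are 5 variables and 3 base dimensions (M, L, T).
The dimension matrix has rank 3.
Independent dimensionless groups: 5 − 3 = 2.

2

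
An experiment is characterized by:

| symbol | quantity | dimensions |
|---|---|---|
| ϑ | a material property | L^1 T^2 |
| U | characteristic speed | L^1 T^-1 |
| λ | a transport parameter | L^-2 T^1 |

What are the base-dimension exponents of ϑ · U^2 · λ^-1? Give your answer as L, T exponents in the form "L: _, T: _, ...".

Collect each base-dimension exponent across the product:
  L: (1) + 2·(1) − (-2) = 5
  T: (2) + 2·(-1) − (1) = -1
So the dimensions are [L⁵ T⁻¹].

L: 5, T: -1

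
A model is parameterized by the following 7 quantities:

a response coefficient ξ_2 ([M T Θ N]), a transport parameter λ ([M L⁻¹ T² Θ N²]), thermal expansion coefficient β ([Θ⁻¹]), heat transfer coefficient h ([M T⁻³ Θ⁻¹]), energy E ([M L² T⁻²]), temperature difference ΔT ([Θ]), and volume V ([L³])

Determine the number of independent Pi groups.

2

There are 7 variables and 5 base dimensions (M, L, T, Θ, N).
The dimension matrix has rank 5.
Independent dimensionless groups: 7 − 5 = 2.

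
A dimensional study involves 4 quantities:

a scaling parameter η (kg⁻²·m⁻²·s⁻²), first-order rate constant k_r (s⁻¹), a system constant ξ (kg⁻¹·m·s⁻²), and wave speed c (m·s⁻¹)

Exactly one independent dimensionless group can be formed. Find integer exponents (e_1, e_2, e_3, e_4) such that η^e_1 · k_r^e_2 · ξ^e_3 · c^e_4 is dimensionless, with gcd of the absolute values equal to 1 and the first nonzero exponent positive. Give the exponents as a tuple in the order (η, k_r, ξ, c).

M: e_1·(-2) + e_2·(0) + e_3·(-1) + e_4·(0) = 0
L: e_1·(-2) + e_2·(0) + e_3·(1) + e_4·(1) = 0
T: e_1·(-2) + e_2·(-1) + e_3·(-2) + e_4·(-1) = 0
Solving this homogeneous linear system for the smallest-integer solution (first nonzero entry positive) gives (1, -2, -2, 4).

(1, -2, -2, 4)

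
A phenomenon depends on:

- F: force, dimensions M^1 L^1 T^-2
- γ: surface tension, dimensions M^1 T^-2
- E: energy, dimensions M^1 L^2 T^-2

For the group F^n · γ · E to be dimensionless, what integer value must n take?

Balance the M exponent: (1)·n from F, plus (1) + (1) = 2 from the rest, must sum to zero.
n + 2 = 0, so n = -2.

-2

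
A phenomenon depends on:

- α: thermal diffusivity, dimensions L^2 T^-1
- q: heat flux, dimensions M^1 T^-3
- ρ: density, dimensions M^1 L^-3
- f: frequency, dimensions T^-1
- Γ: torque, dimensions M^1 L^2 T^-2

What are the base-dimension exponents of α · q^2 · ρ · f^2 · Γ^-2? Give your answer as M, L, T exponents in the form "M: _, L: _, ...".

Collect each base-dimension exponent across the product:
  M: (0) + 2·(1) + (1) + 2·(0) − 2·(1) = 1
  L: (2) + 2·(0) + (-3) + 2·(0) − 2·(2) = -5
  T: (-1) + 2·(-3) + (0) + 2·(-1) − 2·(-2) = -5
So the dimensions are [M L⁻⁵ T⁻⁵].

M: 1, L: -5, T: -5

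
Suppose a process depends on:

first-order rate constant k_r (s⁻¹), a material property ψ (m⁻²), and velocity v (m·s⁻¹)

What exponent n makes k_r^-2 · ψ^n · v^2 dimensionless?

Balance the L exponent: (-2)·n from ψ, plus −2·(0) + 2·(1) = 2 from the rest, must sum to zero.
-2n + 2 = 0, so n = 1.

1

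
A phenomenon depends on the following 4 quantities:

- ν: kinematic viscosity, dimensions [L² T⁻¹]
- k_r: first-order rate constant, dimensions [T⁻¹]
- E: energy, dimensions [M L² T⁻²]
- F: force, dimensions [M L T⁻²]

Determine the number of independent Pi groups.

There are 4 variables and 3 base dimensions (M, L, T).
The dimension matrix has rank 3.
Independent dimensionless groups: 4 − 3 = 1.

1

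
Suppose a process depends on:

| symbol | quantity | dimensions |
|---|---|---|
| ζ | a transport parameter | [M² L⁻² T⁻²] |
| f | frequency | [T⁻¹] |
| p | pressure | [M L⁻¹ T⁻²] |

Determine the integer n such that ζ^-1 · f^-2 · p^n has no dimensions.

2

Balance the M exponent: (1)·n from p, plus −(2) − 2·(0) = -2 from the rest, must sum to zero.
n − 2 = 0, so n = 2.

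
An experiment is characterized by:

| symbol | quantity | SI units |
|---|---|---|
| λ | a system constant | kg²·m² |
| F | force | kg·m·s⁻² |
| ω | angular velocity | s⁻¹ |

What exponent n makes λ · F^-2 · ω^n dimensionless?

Balance the T exponent: (-1)·n from ω, plus (0) − 2·(-2) = 4 from the rest, must sum to zero.
−n + 4 = 0, so n = 4.

4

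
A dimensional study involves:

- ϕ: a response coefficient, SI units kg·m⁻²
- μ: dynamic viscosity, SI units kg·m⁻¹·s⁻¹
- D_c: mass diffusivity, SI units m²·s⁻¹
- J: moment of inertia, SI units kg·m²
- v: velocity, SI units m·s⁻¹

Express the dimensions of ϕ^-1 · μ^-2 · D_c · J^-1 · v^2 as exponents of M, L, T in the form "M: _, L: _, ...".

M: -4, L: 6, T: -1

Collect each base-dimension exponent across the product:
  M: −(1) − 2·(1) + (0) − (1) + 2·(0) = -4
  L: −(-2) − 2·(-1) + (2) − (2) + 2·(1) = 6
  T: −(0) − 2·(-1) + (-1) − (0) + 2·(-1) = -1
So the dimensions are [M⁻⁴ L⁶ T⁻¹].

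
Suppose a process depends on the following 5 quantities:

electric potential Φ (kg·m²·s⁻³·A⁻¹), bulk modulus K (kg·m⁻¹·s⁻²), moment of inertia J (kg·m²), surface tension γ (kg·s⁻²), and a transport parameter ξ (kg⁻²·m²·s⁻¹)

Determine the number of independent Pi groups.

There are 5 variables and 4 base dimensions (M, L, T, I).
The dimension matrix has rank 4.
Independent dimensionless groups: 5 − 4 = 1.

1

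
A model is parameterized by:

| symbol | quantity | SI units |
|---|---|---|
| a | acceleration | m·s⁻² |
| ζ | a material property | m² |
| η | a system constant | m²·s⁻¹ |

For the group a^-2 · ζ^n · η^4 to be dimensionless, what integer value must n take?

-3

Balance the L exponent: (2)·n from ζ, plus −2·(1) + 4·(2) = 6 from the rest, must sum to zero.
2n + 6 = 0, so n = -3.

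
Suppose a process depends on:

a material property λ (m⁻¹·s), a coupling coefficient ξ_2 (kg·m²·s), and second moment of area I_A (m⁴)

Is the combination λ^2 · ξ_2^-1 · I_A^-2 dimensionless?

Sum the exponent of each base dimension across the product:
  M: 2·[λ]_M − [ξ_2]_M − 2·[I_A]_M = 2·(0) − (1) − 2·(0) = -1
  L: 2·[λ]_L − [ξ_2]_L − 2·[I_A]_L = 2·(-1) − (2) − 2·(4) = -12
  T: 2·[λ]_T − [ξ_2]_T − 2·[I_A]_T = 2·(1) − (1) − 2·(0) = 1
Net dimensions [M⁻¹ L⁻¹² T] ≠ [1] — not dimensionless.

no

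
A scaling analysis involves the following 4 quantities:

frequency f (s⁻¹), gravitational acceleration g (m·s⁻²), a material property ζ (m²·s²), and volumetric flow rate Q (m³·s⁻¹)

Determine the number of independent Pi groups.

There are 4 variables and 2 base dimensions (L, T).
The dimension matrix has rank 2.
Independent dimensionless groups: 4 − 2 = 2.

2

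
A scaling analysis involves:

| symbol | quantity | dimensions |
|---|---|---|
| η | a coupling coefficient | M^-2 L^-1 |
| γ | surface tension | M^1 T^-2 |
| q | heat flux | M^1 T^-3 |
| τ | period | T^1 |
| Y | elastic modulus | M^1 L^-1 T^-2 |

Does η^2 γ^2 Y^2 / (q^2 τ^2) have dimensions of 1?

Sum the exponent of each base dimension across the product:
  M: 2·[η]_M + 2·[γ]_M − 2·[q]_M − 2·[τ]_M + 2·[Y]_M = 2·(-2) + 2·(1) − 2·(1) − 2·(0) + 2·(1) = -2
  L: 2·[η]_L + 2·[γ]_L − 2·[q]_L − 2·[τ]_L + 2·[Y]_L = 2·(-1) + 2·(0) − 2·(0) − 2·(0) + 2·(-1) = -4
  T: 2·[η]_T + 2·[γ]_T − 2·[q]_T − 2·[τ]_T + 2·[Y]_T = 2·(0) + 2·(-2) − 2·(-3) − 2·(1) + 2·(-2) = -4
Net dimensions [M⁻² L⁻⁴ T⁻⁴] ≠ [1] — not dimensionless.

no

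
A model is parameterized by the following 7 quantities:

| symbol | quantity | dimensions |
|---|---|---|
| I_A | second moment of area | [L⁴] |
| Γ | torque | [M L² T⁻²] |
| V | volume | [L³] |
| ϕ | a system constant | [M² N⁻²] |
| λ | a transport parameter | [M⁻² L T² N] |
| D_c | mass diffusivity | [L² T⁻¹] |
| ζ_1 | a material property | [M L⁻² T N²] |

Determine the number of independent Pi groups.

There are 7 variables and 4 base dimensions (M, L, T, N).
The dimension matrix has rank 4.
Independent dimensionless groups: 7 − 4 = 3.

3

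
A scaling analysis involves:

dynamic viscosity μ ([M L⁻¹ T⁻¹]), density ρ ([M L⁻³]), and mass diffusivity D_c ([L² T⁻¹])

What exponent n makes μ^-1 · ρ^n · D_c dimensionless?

Balance the M exponent: (1)·n from ρ, plus −(1) + (0) = -1 from the rest, must sum to zero.
n − 1 = 0, so n = 1.

1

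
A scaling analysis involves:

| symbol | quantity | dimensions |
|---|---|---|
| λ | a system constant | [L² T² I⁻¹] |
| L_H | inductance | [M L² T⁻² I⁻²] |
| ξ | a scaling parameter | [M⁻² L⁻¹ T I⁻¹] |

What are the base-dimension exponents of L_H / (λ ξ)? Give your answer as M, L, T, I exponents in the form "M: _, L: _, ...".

M: 3, L: 1, T: -5, I: 0

Collect each base-dimension exponent across the product:
  M: −(0) + (1) − (-2) = 3
  L: −(2) + (2) − (-1) = 1
  T: −(2) + (-2) − (1) = -5
  I: −(-1) + (-2) − (-1) = 0
So the dimensions are [M³ L T⁻⁵].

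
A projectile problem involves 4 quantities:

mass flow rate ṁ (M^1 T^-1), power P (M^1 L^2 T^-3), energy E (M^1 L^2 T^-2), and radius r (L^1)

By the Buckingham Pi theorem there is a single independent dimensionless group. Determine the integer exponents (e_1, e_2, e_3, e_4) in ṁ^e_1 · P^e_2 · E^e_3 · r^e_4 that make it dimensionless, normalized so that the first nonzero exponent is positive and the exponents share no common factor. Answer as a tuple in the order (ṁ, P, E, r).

M: e_1·(1) + e_2·(1) + e_3·(1) + e_4·(0) = 0
L: e_1·(0) + e_2·(2) + e_3·(2) + e_4·(1) = 0
T: e_1·(-1) + e_2·(-3) + e_3·(-2) + e_4·(0) = 0
Solving this homogeneous linear system for the smallest-integer solution (first nonzero entry positive) gives (1, 1, -2, 2).

(1, 1, -2, 2)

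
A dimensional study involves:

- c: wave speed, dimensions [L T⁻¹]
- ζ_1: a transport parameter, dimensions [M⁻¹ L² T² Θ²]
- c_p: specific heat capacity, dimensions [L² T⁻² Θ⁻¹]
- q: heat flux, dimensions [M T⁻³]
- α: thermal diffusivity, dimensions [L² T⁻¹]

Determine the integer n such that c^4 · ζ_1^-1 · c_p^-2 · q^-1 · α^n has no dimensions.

Balance the L exponent: (2)·n from α, plus 4·(1) − (2) − 2·(2) − (0) = -2 from the rest, must sum to zero.
2n − 2 = 0, so n = 1.

1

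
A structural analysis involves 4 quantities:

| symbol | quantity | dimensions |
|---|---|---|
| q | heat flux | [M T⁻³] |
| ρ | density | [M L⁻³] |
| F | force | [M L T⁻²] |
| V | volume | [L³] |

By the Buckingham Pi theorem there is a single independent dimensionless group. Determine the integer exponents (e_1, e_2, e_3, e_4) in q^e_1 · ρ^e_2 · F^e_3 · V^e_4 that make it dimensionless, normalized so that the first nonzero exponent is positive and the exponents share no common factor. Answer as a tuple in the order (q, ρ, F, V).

M: e_1·(1) + e_2·(1) + e_3·(1) + e_4·(0) = 0
L: e_1·(0) + e_2·(-3) + e_3·(1) + e_4·(3) = 0
T: e_1·(-3) + e_2·(0) + e_3·(-2) + e_4·(0) = 0
Solving this homogeneous linear system for the smallest-integer solution (first nonzero entry positive) gives (2, 1, -3, 2).

(2, 1, -3, 2)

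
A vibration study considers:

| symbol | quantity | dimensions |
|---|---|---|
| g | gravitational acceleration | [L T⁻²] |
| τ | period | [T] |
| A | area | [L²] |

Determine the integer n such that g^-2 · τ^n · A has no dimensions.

Balance the T exponent: (1)·n from τ, plus −2·(-2) + (0) = 4 from the rest, must sum to zero.
n + 4 = 0, so n = -4.

-4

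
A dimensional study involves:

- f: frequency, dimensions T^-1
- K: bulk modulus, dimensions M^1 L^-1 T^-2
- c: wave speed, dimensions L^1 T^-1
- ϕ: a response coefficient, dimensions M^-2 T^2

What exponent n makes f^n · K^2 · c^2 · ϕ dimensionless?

Balance the T exponent: (-1)·n from f, plus 2·(-2) + 2·(-1) + (2) = -4 from the rest, must sum to zero.
−n − 4 = 0, so n = -4.

-4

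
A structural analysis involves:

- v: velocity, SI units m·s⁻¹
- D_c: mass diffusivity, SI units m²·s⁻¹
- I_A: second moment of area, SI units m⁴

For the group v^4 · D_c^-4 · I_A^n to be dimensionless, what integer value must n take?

Balance the L exponent: (4)·n from I_A, plus 4·(1) − 4·(2) = -4 from the rest, must sum to zero.
4n − 4 = 0, so n = 1.

1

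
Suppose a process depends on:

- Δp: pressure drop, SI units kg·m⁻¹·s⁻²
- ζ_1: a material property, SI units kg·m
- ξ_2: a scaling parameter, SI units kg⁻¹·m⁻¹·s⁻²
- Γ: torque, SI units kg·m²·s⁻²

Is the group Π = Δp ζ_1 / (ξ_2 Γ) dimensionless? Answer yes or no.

no

Sum the exponent of each base dimension across the product:
  M: [Δp]_M + [ζ_1]_M − [ξ_2]_M − [Γ]_M = (1) + (1) − (-1) − (1) = 2
  L: [Δp]_L + [ζ_1]_L − [ξ_2]_L − [Γ]_L = (-1) + (1) − (-1) − (2) = -1
  T: [Δp]_T + [ζ_1]_T − [ξ_2]_T − [Γ]_T = (-2) + (0) − (-2) − (-2) = 2
Net dimensions [M² L⁻¹ T²] ≠ [1] — not dimensionless.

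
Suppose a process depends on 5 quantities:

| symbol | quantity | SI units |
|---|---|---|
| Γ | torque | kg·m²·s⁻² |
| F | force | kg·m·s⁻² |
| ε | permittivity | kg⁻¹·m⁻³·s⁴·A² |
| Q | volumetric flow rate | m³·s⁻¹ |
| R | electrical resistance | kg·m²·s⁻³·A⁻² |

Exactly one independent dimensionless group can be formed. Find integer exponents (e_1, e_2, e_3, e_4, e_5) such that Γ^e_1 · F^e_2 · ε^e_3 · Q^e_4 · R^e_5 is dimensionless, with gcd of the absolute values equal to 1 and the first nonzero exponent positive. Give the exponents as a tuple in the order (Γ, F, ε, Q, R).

(2, -2, -1, -1, -1)

M: e_1·(1) + e_2·(1) + e_3·(-1) + e_4·(0) + e_5·(1) = 0
L: e_1·(2) + e_2·(1) + e_3·(-3) + e_4·(3) + e_5·(2) = 0
T: e_1·(-2) + e_2·(-2) + e_3·(4) + e_4·(-1) + e_5·(-3) = 0
I: e_1·(0) + e_2·(0) + e_3·(2) + e_4·(0) + e_5·(-2) = 0
Solving this homogeneous linear system for the smallest-integer solution (first nonzero entry positive) gives (2, -2, -1, -1, -1).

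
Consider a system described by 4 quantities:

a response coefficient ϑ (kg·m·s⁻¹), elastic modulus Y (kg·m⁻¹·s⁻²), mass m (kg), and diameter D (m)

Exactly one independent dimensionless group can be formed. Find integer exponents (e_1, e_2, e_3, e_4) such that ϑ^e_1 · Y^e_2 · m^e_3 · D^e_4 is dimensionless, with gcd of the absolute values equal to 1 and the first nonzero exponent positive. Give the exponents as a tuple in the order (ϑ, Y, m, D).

(2, -1, -1, -3)

M: e_1·(1) + e_2·(1) + e_3·(1) + e_4·(0) = 0
L: e_1·(1) + e_2·(-1) + e_3·(0) + e_4·(1) = 0
T: e_1·(-1) + e_2·(-2) + e_3·(0) + e_4·(0) = 0
Solving this homogeneous linear system for the smallest-integer solution (first nonzero entry positive) gives (2, -1, -1, -3).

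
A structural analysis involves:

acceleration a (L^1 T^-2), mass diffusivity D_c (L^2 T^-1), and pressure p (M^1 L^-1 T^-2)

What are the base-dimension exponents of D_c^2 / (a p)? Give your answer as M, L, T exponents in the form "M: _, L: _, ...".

Collect each base-dimension exponent across the product:
  M: −(0) + 2·(0) − (1) = -1
  L: −(1) + 2·(2) − (-1) = 4
  T: −(-2) + 2·(-1) − (-2) = 2
So the dimensions are [M⁻¹ L⁴ T²].

M: -1, L: 4, T: 2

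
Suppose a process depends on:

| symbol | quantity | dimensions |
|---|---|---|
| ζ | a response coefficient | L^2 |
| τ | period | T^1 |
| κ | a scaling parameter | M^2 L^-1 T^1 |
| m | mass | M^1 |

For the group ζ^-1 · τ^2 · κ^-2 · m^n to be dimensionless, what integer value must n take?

Balance the M exponent: (1)·n from m, plus −(0) + 2·(0) − 2·(2) = -4 from the rest, must sum to zero.
n − 4 = 0, so n = 4.

4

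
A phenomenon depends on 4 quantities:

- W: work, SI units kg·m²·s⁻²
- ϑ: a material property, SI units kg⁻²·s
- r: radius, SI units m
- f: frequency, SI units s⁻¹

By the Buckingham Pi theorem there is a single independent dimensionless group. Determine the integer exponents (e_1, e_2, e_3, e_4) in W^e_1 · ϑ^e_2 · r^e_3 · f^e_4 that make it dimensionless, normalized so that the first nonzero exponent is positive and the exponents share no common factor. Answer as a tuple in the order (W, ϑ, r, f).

M: e_1·(1) + e_2·(-2) + e_3·(0) + e_4·(0) = 0
L: e_1·(2) + e_2·(0) + e_3·(1) + e_4·(0) = 0
T: e_1·(-2) + e_2·(1) + e_3·(0) + e_4·(-1) = 0
Solving this homogeneous linear system for the smallest-integer solution (first nonzero entry positive) gives (2, 1, -4, -3).

(2, 1, -4, -3)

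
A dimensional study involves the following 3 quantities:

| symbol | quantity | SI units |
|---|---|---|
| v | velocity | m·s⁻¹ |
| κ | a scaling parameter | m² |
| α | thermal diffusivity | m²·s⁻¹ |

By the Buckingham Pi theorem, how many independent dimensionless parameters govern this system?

There are 3 variables and 2 base dimensions (L, T).
The dimension matrix has rank 2.
Independent dimensionless groups: 3 − 2 = 1.

1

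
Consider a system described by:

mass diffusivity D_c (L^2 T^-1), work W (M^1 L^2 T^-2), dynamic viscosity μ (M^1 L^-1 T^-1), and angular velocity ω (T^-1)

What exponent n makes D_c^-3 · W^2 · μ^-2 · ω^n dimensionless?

Balance the T exponent: (-1)·n from ω, plus −3·(-1) + 2·(-2) − 2·(-1) = 1 from the rest, must sum to zero.
−n + 1 = 0, so n = 1.

1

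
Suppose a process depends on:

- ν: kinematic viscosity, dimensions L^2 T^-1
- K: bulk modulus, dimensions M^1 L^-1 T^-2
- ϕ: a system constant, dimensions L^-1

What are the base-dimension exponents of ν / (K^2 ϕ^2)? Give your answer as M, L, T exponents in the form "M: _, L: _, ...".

Collect each base-dimension exponent across the product:
  M: (0) − 2·(1) − 2·(0) = -2
  L: (2) − 2·(-1) − 2·(-1) = 6
  T: (-1) − 2·(-2) − 2·(0) = 3
So the dimensions are [M⁻² L⁶ T³].

M: -2, L: 6, T: 3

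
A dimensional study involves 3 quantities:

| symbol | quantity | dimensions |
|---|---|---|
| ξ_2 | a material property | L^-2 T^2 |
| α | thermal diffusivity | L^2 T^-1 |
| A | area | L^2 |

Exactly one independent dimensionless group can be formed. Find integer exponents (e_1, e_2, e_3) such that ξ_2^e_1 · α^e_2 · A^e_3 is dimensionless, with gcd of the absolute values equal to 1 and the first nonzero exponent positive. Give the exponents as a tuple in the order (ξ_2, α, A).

L: e_1·(-2) + e_2·(2) + e_3·(2) = 0
T: e_1·(2) + e_2·(-1) + e_3·(0) = 0
Solving this homogeneous linear system for the smallest-integer solution (first nonzero entry positive) gives (1, 2, -1).

(1, 2, -1)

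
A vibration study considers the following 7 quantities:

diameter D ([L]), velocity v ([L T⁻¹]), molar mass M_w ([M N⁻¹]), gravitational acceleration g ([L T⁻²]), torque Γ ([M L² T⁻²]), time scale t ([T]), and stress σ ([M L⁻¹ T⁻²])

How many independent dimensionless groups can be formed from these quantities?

3

There are 7 variables and 4 base dimensions (M, L, T, N).
The dimension matrix has rank 4.
Independent dimensionless groups: 7 − 4 = 3.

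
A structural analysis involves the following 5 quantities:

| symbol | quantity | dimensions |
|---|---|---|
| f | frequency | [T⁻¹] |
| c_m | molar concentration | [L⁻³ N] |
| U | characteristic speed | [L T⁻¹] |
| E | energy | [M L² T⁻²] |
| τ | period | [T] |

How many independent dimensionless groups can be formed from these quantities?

1

There are 5 variables and 4 base dimensions (M, L, T, N).
The dimension matrix has rank 4.
Independent dimensionless groups: 5 − 4 = 1.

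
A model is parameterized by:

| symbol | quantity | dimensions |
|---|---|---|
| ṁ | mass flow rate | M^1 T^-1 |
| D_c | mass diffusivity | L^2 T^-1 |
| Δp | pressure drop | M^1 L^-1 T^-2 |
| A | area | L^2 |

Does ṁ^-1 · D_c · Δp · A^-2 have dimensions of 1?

no

Sum the exponent of each base dimension across the product:
  M: −[ṁ]_M + [D_c]_M + [Δp]_M − 2·[A]_M = −(1) + (0) + (1) − 2·(0) = 0
  L: −[ṁ]_L + [D_c]_L + [Δp]_L − 2·[A]_L = −(0) + (2) + (-1) − 2·(2) = -3
  T: −[ṁ]_T + [D_c]_T + [Δp]_T − 2·[A]_T = −(-1) + (-1) + (-2) − 2·(0) = -2
Net dimensions [L⁻³ T⁻²] ≠ [1] — not dimensionless.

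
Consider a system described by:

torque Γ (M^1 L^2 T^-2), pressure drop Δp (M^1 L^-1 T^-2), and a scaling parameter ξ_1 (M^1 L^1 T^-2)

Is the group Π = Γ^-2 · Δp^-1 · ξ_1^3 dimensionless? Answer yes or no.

yes

Sum the exponent of each base dimension across the product:
  M: −2·[Γ]_M − [Δp]_M + 3·[ξ_1]_M = −2·(1) − (1) + 3·(1) = 0
  L: −2·[Γ]_L − [Δp]_L + 3·[ξ_1]_L = −2·(2) − (-1) + 3·(1) = 0
  T: −2·[Γ]_T − [Δp]_T + 3·[ξ_1]_T = −2·(-2) − (-2) + 3·(-2) = 0
All base exponents vanish — dimensionless.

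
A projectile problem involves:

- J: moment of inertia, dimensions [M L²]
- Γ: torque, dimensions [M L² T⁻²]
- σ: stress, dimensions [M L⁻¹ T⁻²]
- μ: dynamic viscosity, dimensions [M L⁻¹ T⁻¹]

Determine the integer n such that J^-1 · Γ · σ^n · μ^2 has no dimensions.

Balance the M exponent: (1)·n from σ, plus −(1) + (1) + 2·(1) = 2 from the rest, must sum to zero.
n + 2 = 0, so n = -2.

-2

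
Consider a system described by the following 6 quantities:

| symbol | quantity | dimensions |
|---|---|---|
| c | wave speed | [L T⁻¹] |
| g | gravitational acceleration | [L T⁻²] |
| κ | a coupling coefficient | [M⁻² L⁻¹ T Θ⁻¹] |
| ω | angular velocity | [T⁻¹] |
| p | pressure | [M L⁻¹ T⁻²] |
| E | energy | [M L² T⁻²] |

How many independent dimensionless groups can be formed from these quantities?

2

There are 6 variables and 4 base dimensions (M, L, T, Θ).
The dimension matrix has rank 4.
Independent dimensionless groups: 6 − 4 = 2.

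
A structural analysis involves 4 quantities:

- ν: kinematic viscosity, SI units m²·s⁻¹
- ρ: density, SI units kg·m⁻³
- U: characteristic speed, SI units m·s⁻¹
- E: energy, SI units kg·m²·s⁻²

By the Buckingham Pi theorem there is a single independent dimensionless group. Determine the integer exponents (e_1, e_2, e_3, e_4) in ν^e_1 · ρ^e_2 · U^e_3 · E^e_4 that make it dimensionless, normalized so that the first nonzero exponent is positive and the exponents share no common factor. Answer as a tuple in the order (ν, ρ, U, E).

(3, 1, -1, -1)

M: e_1·(0) + e_2·(1) + e_3·(0) + e_4·(1) = 0
L: e_1·(2) + e_2·(-3) + e_3·(1) + e_4·(2) = 0
T: e_1·(-1) + e_2·(0) + e_3·(-1) + e_4·(-2) = 0
Solving this homogeneous linear system for the smallest-integer solution (first nonzero entry positive) gives (3, 1, -1, -1).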